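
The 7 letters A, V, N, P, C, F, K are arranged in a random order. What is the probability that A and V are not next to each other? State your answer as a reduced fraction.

There are 7! = 5040 arrangements.
Arrangements with A and V adjacent: 2·6! = 1440.
So not adjacent: 5040 − 1440 = 3600, probability 3600/5040 = 5/7.

5/7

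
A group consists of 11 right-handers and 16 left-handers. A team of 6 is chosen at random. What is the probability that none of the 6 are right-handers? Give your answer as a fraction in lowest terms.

28/1035

There are C(27,6) = 296010 possible selections.
Selections with no right-handers (all left-handers): C(16,6) = 8008.
Probability = 8008/296010 = 28/1035.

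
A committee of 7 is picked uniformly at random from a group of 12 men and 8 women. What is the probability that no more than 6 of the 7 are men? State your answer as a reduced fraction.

3197/3230

There are C(20,7) = 77520 ways to choose the 7.
Favorable selections (no more than 6 men): C(12,0)·C(8,7) + C(12,1)·C(8,6) + C(12,2)·C(8,5) + C(12,3)·C(8,4) + C(12,4)·C(8,3) + C(12,5)·C(8,2) + C(12,6)·C(8,1) = 8 + 336 + 3696 + 15400 + 27720 + 22176 + 7392 = 76728.
Probability = 76728/77520 = 3197/3230.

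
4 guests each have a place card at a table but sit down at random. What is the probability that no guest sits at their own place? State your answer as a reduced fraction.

There are 4! = 24 seatings.
By inclusion-exclusion, seatings with no fixed points: C(4,0)·4! − C(4,1)·3! + C(4,2)·2! − C(4,3)·1! + C(4,4)·0! = 9.
Probability = 9/24 = 3/8.

3/8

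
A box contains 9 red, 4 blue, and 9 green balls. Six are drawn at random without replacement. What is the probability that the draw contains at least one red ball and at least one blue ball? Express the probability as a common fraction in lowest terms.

97/133

There are C(22,6) = 74613 possible draws.
By inclusion-exclusion on the complements, draws missing all red or all blue: C(13,6) + C(18,6) − C(9,6) = 1716 + 18564 − 84 = 20196.
So draws with at least one of each: 74613 − 20196 = 54417, probability 54417/74613 = 97/133.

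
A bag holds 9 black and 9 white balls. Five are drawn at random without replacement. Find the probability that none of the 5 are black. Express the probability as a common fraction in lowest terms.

There are C(18,5) = 8568 possible selections.
Selections with no black (all white): C(9,5) = 126.
Probability = 126/8568 = 1/68.

1/68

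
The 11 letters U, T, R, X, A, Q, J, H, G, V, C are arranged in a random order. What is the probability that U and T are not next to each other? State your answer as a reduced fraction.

There are 11! = 39916800 arrangements.
Arrangements with U and T adjacent: 2·10! = 7257600.
So not adjacent: 39916800 − 7257600 = 32659200, probability 32659200/39916800 = 9/11.

9/11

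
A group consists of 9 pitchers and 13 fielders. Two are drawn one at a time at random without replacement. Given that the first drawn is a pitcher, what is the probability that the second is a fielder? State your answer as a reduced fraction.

13/21

After removing one pitcher, 21 remain: 8 pitchers and 13 fielders.
So the probability the next is a fielder is 13/21.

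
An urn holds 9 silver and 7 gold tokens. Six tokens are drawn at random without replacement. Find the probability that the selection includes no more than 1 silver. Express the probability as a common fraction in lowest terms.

7/286

Total selections: C(16,6) = 8008.
Favorable selections (no more than 1 silver): C(9,0)·C(7,6) + C(9,1)·C(7,5) = 7 + 189 = 196.
Probability = 196/8008 = 7/286.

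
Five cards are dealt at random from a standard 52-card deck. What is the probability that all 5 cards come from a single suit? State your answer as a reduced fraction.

There are C(52,5) = 2598960 possible 5-card hands.
Hands of one suit: 4 suits × C(13,5) = 4·1287 = 5148.
Probability = 5148/2598960 = 33/16660.

33/16660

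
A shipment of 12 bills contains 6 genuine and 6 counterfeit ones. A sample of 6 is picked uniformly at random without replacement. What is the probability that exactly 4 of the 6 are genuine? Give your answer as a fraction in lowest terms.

The sample space is all 6-subsets of the 12: C(12,6) = 924.
Selections with exactly 4 genuine: choose 4 of the 6 genuine and 2 of the 6 counterfeit, C(6,4)·C(6,2) = 15·15 = 225.
Probability = 225/924 = 75/308.

75/308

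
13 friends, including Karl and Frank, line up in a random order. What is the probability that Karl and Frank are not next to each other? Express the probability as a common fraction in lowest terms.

11/13

There are 13! = 6227020800 arrangements.
Arrangements with Karl and Frank adjacent: 2·12! = 958003200.
So not adjacent: 6227020800 − 958003200 = 5269017600, probability 5269017600/6227020800 = 11/13.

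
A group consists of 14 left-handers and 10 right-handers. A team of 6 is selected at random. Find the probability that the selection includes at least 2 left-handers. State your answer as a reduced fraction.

Total selections: C(24,6) = 134596.
Count the complement (fewer than 2 left-handers): C(14,0)·C(10,6) + C(14,1)·C(10,5) = 210 + 3528 = 3738.
Probability = 1 − 3738/134596 = 130858/134596 = 9347/9614.

9347/9614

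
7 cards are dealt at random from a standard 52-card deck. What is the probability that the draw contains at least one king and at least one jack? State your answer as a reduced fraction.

3105873/16723070

There are C(52,7) = 133784560 possible draws.
By inclusion-exclusion on the complements, draws missing all kings or all jacks: C(48,7) + C(48,7) − C(44,7) = 73629072 + 73629072 − 38320568 = 108937576.
So draws with at least one of each: 133784560 − 108937576 = 24846984, probability 24846984/133784560 = 3105873/16723070.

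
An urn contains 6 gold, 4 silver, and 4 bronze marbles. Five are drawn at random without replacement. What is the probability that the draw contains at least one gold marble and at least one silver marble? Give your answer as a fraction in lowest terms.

11/13

There are C(14,5) = 2002 possible draws.
By inclusion-exclusion on the complements, draws missing all gold or all silver: C(8,5) + C(10,5) − C(4,5) = 56 + 252 − 0 = 308.
So draws with at least one of each: 2002 − 308 = 1694, probability 1694/2002 = 11/13.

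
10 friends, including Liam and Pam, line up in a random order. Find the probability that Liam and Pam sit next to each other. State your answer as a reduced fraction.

1/5

There are 10! = 3628800 arrangements.
Treat Liam and Pam as a block: 9! arrangements of the blocks × 2 orders within the block = 2·362880 = 725760.
Probability = 725760/3628800 = 1/5.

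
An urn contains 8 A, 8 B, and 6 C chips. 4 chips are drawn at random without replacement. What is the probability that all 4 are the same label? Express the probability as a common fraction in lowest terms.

31/1463

There are C(22,4) = 7315 ways to draw 4 chips.
All same label: C(8,4) + C(8,4) + C(6,4) = 70 + 70 + 15 = 155.
Probability = 155/7315 = 31/1463.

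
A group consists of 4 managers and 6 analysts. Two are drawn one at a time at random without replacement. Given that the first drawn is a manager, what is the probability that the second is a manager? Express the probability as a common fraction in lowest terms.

After removing one manager, 9 remain: 3 managers and 6 analysts.
So the probability the next is a manager is 3/9 = 1/3.

1/3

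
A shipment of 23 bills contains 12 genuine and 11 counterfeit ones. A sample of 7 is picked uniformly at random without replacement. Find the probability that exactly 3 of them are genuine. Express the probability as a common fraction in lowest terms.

Total number of selections: C(23,7) = 245157.
Selections with exactly 3 genuine: choose 3 of the 12 genuine and 4 of the 11 counterfeit, C(12,3)·C(11,4) = 220·330 = 72600.
Probability = 72600/245157 = 2200/7429.

2200/7429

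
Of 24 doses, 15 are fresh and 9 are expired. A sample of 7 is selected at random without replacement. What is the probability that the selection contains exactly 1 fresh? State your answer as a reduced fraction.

35/9614

The sample space is all 7-subsets of the 24: C(24,7) = 346104.
Selections with exactly 1 fresh: choose 1 of the 15 fresh and 6 of the 9 expired, C(15,1)·C(9,6) = 15·84 = 1260.
Probability = 1260/346104 = 35/9614.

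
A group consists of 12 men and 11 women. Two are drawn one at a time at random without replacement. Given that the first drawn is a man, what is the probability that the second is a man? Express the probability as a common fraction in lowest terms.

1/2

After removing one man, 22 remain: 11 men and 11 women.
So the probability the next is a man is 11/22 = 1/2.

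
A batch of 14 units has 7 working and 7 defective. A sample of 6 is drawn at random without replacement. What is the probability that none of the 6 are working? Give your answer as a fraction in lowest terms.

There are C(14,6) = 3003 possible selections.
Selections with no working (all defective): C(7,6) = 7.
Probability = 7/3003 = 1/429.

1/429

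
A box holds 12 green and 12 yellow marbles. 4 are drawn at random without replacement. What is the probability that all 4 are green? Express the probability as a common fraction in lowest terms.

15/322

There are C(24,4) = 10626 possible selections.
Selections with all green: C(12,4) = 495.
Probability = 495/10626 = 15/322.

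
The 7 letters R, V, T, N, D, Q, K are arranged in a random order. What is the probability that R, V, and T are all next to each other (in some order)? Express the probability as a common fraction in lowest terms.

1/7

There are 7! = 5040 arrangements.
Treat the three as one block: 5! placements × 3! orders within the block = 120·6 = 720.
Probability = 720/5040 = 1/7.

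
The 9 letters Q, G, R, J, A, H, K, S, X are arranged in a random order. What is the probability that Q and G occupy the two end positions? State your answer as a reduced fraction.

There are 9! = 362880 arrangements.
Place Q and G at the ends in 2 ways, arrange the remaining 7 in 7! = 5040 ways: 2·5040 = 10080.
Probability = 10080/362880 = 1/36.

1/36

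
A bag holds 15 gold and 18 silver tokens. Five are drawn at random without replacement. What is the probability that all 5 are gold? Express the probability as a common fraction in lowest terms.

There are C(33,5) = 237336 possible selections.
Selections with all gold: C(15,5) = 3003.
Probability = 3003/237336 = 91/7192.

91/7192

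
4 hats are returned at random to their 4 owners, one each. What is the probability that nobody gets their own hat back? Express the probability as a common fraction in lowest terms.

There are 4! = 24 assignments.
By inclusion-exclusion, assignments with no fixed points: C(4,0)·4! − C(4,1)·3! + C(4,2)·2! − C(4,3)·1! + C(4,4)·0! = 9.
Probability = 9/24 = 3/8.

3/8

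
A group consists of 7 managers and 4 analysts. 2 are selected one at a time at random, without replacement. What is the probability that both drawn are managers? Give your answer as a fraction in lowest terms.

21/55

Multiply the conditional probabilities at each draw: 7/11 · 6/10 = 42/110 = 21/55.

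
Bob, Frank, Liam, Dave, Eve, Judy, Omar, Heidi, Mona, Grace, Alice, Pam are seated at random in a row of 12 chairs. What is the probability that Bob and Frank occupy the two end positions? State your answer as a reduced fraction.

1/66

There are 12! = 479001600 arrangements.
Place Bob and Frank at the ends in 2 ways, arrange the remaining 10 in 10! = 3628800 ways: 2·3628800 = 7257600.
Probability = 7257600/479001600 = 1/66.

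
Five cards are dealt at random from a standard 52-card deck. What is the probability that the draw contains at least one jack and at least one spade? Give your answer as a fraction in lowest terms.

There are C(52,5) = 2598960 possible draws.
By inclusion-exclusion on the complements, draws missing all jacks or all spades: C(48,5) + C(39,5) − C(36,5) = 1712304 + 575757 − 376992 = 1911069.
So draws with at least one of each: 2598960 − 1911069 = 687891, probability 687891/2598960 = 229297/866320.

229297/866320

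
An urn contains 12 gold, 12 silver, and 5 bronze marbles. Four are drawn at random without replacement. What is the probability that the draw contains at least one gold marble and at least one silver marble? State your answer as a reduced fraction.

6332/7917

There are C(29,4) = 23751 possible draws.
By inclusion-exclusion on the complements, draws missing all gold or all silver: C(17,4) + C(17,4) − C(5,4) = 2380 + 2380 − 5 = 4755.
So draws with at least one of each: 23751 − 4755 = 18996, probability 18996/23751 = 6332/7917.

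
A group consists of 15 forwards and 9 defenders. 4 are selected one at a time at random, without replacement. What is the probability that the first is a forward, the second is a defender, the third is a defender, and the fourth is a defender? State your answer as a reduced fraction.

15/506

Multiply the conditional probabilities at each draw: 15/24 · 9/23 · 8/22 · 7/21 = 7560/255024 = 15/506.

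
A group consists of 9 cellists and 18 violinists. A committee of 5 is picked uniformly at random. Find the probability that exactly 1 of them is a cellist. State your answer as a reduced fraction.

102/299

The sample space is all 5-subsets of the 27: C(27,5) = 80730.
Selections with exactly 1 cellist: choose 1 of the 9 cellists and 4 of the 18 violinists, C(9,1)·C(18,4) = 9·3060 = 27540.
Probability = 27540/80730 = 102/299.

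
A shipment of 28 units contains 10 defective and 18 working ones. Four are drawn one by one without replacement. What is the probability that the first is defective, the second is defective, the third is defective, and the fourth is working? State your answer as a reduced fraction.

Multiply the conditional probabilities at each draw: 10/28 · 9/27 · 8/26 · 18/25 = 12960/491400 = 12/455.

12/455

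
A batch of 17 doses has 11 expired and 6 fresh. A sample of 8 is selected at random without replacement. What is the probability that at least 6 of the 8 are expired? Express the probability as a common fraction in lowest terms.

Total selections: C(17,8) = 24310.
Favorable selections (at least 6 expired): C(11,6)·C(6,2) + C(11,7)·C(6,1) + C(11,8)·C(6,0) = 6930 + 1980 + 165 = 9075.
Probability = 9075/24310 = 165/442.

165/442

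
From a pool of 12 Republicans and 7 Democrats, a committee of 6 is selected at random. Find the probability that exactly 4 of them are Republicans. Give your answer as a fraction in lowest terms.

495/1292

Total number of selections: C(19,6) = 27132.
Selections with exactly 4 Republicans: choose 4 of the 12 Republicans and 2 of the 7 Democrats, C(12,4)·C(7,2) = 495·21 = 10395.
Probability = 10395/27132 = 495/1292.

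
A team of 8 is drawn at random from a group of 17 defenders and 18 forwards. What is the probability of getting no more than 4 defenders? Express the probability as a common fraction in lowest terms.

1239/1798

Total selections: C(35,8) = 23535820.
Favorable selections (no more than 4 defenders): C(17,0)·C(18,8) + C(17,1)·C(18,7) + C(17,2)·C(18,6) + C(17,3)·C(18,5) + C(17,4)·C(18,4) = 43758 + 541008 + 2524704 + 5826240 + 7282800 = 16218510.
Probability = 16218510/23535820 = 1239/1798.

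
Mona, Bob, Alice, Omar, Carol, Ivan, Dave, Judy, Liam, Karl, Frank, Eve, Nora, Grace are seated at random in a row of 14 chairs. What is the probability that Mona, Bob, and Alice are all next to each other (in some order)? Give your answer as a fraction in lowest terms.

There are 14! = 87178291200 arrangements.
Treat the three as one block: 12! placements × 3! orders within the block = 479001600·6 = 2874009600.
Probability = 2874009600/87178291200 = 3/91.

3/91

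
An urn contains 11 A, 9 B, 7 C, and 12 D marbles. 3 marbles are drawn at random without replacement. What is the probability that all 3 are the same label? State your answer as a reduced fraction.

504/9139

There are C(39,3) = 9139 ways to draw 3 marbles.
All same label: C(11,3) + C(9,3) + C(7,3) + C(12,3) = 165 + 84 + 35 + 220 = 504.
Probability = 504/9139.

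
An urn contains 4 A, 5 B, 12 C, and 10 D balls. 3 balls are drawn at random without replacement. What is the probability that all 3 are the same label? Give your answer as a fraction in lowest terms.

354/4495

There are C(31,3) = 4495 ways to draw 3 balls.
All same label: C(4,3) + C(5,3) + C(12,3) + C(10,3) = 4 + 10 + 220 + 120 = 354.
Probability = 354/4495.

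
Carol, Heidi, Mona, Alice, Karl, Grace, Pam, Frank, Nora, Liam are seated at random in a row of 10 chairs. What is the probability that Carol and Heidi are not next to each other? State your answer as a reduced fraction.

4/5

There are 10! = 3628800 arrangements.
Arrangements with Carol and Heidi adjacent: 2·9! = 725760.
So not adjacent: 3628800 − 725760 = 2903040, probability 2903040/3628800 = 4/5.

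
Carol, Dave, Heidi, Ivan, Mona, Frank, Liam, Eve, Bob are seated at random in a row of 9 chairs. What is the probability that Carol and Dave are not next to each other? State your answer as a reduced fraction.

7/9

There are 9! = 362880 arrangements.
Arrangements with Carol and Dave adjacent: 2·8! = 80640.
So not adjacent: 362880 − 80640 = 282240, probability 282240/362880 = 7/9.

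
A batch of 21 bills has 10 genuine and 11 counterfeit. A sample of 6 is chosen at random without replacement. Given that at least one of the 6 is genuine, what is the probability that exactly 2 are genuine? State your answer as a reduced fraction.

Work in counts. Selections with at least one genuine: C(21,6) − C(11,6) = 54264 − 462 = 53802.
Of those, selections where exactly 2 are genuine: C(10,2)·C(11,4) = 45·330 = 14850.
Conditional probability = 14850/53802 = 825/2989.

825/2989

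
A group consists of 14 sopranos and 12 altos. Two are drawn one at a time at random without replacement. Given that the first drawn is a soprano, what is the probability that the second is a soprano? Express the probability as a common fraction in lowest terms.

13/25

After removing one soprano, 25 remain: 13 sopranos and 12 altos.
So the probability the next is a soprano is 13/25.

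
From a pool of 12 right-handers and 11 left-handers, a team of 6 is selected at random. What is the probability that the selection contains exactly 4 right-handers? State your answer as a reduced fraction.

825/3059

Total number of selections: C(23,6) = 100947.
Selections with exactly 4 right-handers: choose 4 of the 12 right-handers and 2 of the 11 left-handers, C(12,4)·C(11,2) = 495·55 = 27225.
Probability = 27225/100947 = 825/3059.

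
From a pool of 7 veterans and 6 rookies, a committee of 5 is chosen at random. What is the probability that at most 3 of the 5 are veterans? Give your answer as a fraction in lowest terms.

Total selections: C(13,5) = 1287.
Favorable selections (at most 3 veterans): C(7,0)·C(6,5) + C(7,1)·C(6,4) + C(7,2)·C(6,3) + C(7,3)·C(6,2) = 6 + 105 + 420 + 525 = 1056.
Probability = 1056/1287 = 32/39.

32/39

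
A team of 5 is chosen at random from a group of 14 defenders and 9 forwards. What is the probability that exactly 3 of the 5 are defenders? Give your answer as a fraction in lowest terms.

1872/4807

Total number of selections: C(23,5) = 33649.
Selections with exactly 3 defenders: choose 3 of the 14 defenders and 2 of the 9 forwards, C(14,3)·C(9,2) = 364·36 = 13104.
Probability = 13104/33649 = 1872/4807.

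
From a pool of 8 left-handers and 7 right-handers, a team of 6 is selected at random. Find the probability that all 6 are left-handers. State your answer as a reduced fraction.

4/715

There are C(15,6) = 5005 possible selections.
Selections with all left-handers: C(8,6) = 28.
Probability = 28/5005 = 4/715.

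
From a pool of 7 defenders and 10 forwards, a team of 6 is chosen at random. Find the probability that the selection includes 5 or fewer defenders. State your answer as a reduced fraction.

1767/1768

There are C(17,6) = 12376 ways to choose the 6.
The complement is exactly 6 defenders: C(7,6)·C(10,0) = 7.
Probability = 1 − 7/12376 = 12369/12376 = 1767/1768.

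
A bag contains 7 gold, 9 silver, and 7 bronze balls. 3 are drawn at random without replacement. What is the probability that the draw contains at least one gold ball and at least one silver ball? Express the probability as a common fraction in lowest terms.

There are C(23,3) = 1771 possible draws.
By inclusion-exclusion on the complements, draws missing all gold or all silver: C(16,3) + C(14,3) − C(7,3) = 560 + 364 − 35 = 889.
So draws with at least one of each: 1771 − 889 = 882, probability 882/1771 = 126/253.

126/253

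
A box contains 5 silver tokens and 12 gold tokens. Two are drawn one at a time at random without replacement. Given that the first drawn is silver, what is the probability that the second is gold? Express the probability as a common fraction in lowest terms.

After removing one silver, 16 remain: 4 silver and 12 gold.
So the probability the next is gold is 12/16 = 3/4.

3/4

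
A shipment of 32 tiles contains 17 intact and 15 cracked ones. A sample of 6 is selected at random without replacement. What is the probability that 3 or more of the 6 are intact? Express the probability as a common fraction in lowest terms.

5933/8091

There are C(32,6) = 906192 ways to choose the 6.
Favorable selections (3 or more intact): C(17,3)·C(15,3) + C(17,4)·C(15,2) + C(17,5)·C(15,1) + C(17,6)·C(15,0) = 309400 + 249900 + 92820 + 12376 = 664496.
Probability = 664496/906192 = 5933/8091.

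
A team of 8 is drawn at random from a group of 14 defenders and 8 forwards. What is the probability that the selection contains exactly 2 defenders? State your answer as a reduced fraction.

1274/159885

Total number of selections: C(22,8) = 319770.
Selections with exactly 2 defenders: choose 2 of the 14 defenders and 6 of the 8 forwards, C(14,2)·C(8,6) = 91·28 = 2548.
Probability = 2548/319770 = 1274/159885.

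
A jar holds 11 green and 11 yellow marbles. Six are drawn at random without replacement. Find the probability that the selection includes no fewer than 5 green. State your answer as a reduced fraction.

There are C(22,6) = 74613 ways to choose the 6.
Favorable selections (no fewer than 5 green): C(11,5)·C(11,1) + C(11,6)·C(11,0) = 5082 + 462 = 5544.
Probability = 5544/74613 = 24/323.

24/323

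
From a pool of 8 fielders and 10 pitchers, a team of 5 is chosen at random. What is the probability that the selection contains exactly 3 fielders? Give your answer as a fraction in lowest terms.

5/17

Total number of selections: C(18,5) = 8568.
Selections with exactly 3 fielders: choose 3 of the 8 fielders and 2 of the 10 pitchers, C(8,3)·C(10,2) = 56·45 = 2520.
Probability = 2520/8568 = 5/17.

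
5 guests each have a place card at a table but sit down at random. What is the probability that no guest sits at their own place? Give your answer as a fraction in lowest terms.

There are 5! = 120 seatings.
By inclusion-exclusion, seatings with no fixed points: C(5,0)·5! − C(5,1)·4! + C(5,2)·3! − C(5,3)·2! + C(5,4)·1! − C(5,5)·0! = 44.
Probability = 44/120 = 11/30.

11/30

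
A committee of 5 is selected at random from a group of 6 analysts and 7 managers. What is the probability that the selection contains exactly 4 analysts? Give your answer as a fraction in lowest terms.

35/429

There are C(13,5) = 1287 ways to choose 5 from 13.
Selections with exactly 4 analysts: choose 4 of the 6 analysts and 1 of the 7 managers, C(6,4)·C(7,1) = 15·7 = 105.
Probability = 105/1287 = 35/429.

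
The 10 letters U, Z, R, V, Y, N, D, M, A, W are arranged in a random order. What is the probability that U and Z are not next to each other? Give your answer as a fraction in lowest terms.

4/5

There are 10! = 3628800 arrangements.
Arrangements with U and Z adjacent: 2·9! = 725760.
So not adjacent: 3628800 − 725760 = 2903040, probability 2903040/3628800 = 4/5.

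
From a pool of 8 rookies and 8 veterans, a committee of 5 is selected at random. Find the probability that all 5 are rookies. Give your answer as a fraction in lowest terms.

There are C(16,5) = 4368 possible selections.
Selections with all rookies: C(8,5) = 56.
Probability = 56/4368 = 1/78.

1/78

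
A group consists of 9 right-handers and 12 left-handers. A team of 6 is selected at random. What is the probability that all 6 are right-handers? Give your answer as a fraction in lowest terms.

There are C(21,6) = 54264 possible selections.
Selections with all right-handers: C(9,6) = 84.
Probability = 84/54264 = 1/646.

1/646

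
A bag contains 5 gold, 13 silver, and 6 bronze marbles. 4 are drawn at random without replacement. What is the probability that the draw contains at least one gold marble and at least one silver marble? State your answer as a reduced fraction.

There are C(24,4) = 10626 possible draws.
By inclusion-exclusion on the complements, draws missing all gold or all silver: C(19,4) + C(11,4) − C(6,4) = 3876 + 330 − 15 = 4191.
So draws with at least one of each: 10626 − 4191 = 6435, probability 6435/10626 = 195/322.

195/322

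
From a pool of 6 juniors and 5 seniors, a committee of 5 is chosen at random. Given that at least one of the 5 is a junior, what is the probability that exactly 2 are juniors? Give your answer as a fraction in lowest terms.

150/461

Work in counts. Selections with at least one junior: C(11,5) − C(5,5) = 462 − 1 = 461.
Of those, selections where exactly 2 are juniors: C(6,2)·C(5,3) = 15·10 = 150.
Conditional probability = 150/461.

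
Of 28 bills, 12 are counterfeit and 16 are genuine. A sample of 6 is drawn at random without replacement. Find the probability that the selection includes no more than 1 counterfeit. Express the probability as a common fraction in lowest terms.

There are C(28,6) = 376740 ways to choose the 6.
Favorable selections (no more than 1 counterfeit): C(12,0)·C(16,6) + C(12,1)·C(16,5) = 8008 + 52416 = 60424.
Probability = 60424/376740 = 166/1035.

166/1035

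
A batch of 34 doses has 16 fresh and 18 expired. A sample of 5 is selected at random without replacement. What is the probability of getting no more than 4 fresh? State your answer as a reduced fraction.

Total selections: C(34,5) = 278256.
The complement is exactly 5 fresh: C(16,5)·C(18,0) = 4368.
Probability = 1 − 4368/278256 = 273888/278256 = 5706/5797.

5706/5797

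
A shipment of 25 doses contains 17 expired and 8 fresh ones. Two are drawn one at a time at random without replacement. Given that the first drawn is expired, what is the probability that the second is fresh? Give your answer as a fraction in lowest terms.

After removing one expired, 24 remain: 16 expired and 8 fresh.
So the probability the next is fresh is 8/24 = 1/3.

1/3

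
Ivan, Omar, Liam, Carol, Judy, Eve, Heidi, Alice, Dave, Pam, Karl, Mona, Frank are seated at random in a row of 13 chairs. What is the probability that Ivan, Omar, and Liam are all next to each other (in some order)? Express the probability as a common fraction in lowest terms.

There are 13! = 6227020800 arrangements.
Treat the three as one block: 11! placements × 3! orders within the block = 39916800·6 = 239500800.
Probability = 239500800/6227020800 = 1/26.

1/26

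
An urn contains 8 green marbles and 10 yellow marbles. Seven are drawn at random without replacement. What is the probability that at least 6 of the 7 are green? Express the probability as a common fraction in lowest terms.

2/221

There are C(18,7) = 31824 ways to choose the 7.
Favorable selections (at least 6 green): C(8,6)·C(10,1) + C(8,7)·C(10,0) = 280 + 8 = 288.
Probability = 288/31824 = 2/221.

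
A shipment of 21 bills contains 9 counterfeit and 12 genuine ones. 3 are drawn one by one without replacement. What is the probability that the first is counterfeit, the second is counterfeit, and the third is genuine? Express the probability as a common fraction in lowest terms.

Multiply the conditional probabilities at each draw: 9/21 · 8/20 · 12/19 = 864/7980 = 72/665.

72/665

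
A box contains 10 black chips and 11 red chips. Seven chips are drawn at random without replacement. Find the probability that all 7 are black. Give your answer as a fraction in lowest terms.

There are C(21,7) = 116280 possible selections.
Selections with all black: C(10,7) = 120.
Probability = 120/116280 = 1/969.

1/969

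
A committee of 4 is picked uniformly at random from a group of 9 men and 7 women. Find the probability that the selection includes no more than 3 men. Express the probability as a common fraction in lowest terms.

There are C(16,4) = 1820 ways to choose the 4.
The complement is exactly 4 men: C(9,4)·C(7,0) = 126.
Probability = 1 − 126/1820 = 1694/1820 = 121/130.

121/130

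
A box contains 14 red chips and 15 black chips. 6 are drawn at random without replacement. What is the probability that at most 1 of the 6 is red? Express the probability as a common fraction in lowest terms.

Total selections: C(29,6) = 475020.
Favorable selections (at most 1 red): C(14,0)·C(15,6) + C(14,1)·C(15,5) = 5005 + 42042 = 47047.
Probability = 47047/475020 = 517/5220.

517/5220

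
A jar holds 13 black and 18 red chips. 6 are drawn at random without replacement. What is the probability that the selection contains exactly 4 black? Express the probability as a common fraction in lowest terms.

Total number of selections: C(31,6) = 736281.
Selections with exactly 4 black: choose 4 of the 13 black and 2 of the 18 red, C(13,4)·C(18,2) = 715·153 = 109395.
Probability = 109395/736281 = 935/6293.

935/6293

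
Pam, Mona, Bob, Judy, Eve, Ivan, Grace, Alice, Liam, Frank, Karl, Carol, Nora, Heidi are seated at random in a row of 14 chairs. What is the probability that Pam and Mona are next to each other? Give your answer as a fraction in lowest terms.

There are 14! = 87178291200 arrangements.
Treat Pam and Mona as a block: 13! arrangements of the blocks × 2 orders within the block = 2·6227020800 = 12454041600.
Probability = 12454041600/87178291200 = 1/7.

1/7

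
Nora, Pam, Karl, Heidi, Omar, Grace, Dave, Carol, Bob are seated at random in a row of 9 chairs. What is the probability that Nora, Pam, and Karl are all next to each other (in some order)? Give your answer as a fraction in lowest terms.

1/12

There are 9! = 362880 arrangements.
Treat the three as one block: 7! placements × 3! orders within the block = 5040·6 = 30240.
Probability = 30240/362880 = 1/12.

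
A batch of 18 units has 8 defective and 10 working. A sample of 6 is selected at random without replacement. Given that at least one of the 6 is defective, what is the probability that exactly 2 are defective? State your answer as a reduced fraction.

140/437

Work in counts. Selections with at least one defective: C(18,6) − C(10,6) = 18564 − 210 = 18354.
Of those, selections where exactly 2 are defective: C(8,2)·C(10,4) = 28·210 = 5880.
Conditional probability = 5880/18354 = 140/437.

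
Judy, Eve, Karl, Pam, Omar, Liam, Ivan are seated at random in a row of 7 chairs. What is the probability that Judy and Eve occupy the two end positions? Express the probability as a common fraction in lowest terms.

There are 7! = 5040 arrangements.
Place Judy and Eve at the ends in 2 ways, arrange the remaining 5 in 5! = 120 ways: 2·120 = 240.
Probability = 240/5040 = 1/21.

1/21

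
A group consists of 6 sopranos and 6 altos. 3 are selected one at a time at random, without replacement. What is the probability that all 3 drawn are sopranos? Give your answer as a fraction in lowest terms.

1/11

Multiply the conditional probabilities at each draw: 6/12 · 5/11 · 4/10 = 120/1320 = 1/11.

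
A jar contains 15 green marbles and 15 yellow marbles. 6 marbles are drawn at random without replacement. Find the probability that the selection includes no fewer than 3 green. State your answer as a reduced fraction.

Total selections: C(30,6) = 593775.
Count the complement (fewer than 3 green): C(15,0)·C(15,6) + C(15,1)·C(15,5) + C(15,2)·C(15,4) = 5005 + 45045 + 143325 = 193375.
Probability = 1 − 193375/593775 = 400400/593775 = 176/261.

176/261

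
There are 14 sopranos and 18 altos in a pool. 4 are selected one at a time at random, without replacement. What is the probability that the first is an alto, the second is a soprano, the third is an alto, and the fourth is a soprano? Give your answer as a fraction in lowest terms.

4641/71920

Multiply the conditional probabilities at each draw: 18/32 · 14/31 · 17/30 · 13/29 = 55692/863040 = 4641/71920.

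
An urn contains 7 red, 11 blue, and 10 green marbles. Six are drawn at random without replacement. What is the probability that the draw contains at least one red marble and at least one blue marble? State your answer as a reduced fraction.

341/414

There are C(28,6) = 376740 possible draws.
By inclusion-exclusion on the complements, draws missing all red or all blue: C(21,6) + C(17,6) − C(10,6) = 54264 + 12376 − 210 = 66430.
So draws with at least one of each: 376740 − 66430 = 310310, probability 310310/376740 = 341/414.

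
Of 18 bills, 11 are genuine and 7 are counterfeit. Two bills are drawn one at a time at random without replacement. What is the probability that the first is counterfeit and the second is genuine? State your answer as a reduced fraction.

77/306

Multiply the conditional probabilities at each draw: 7/18 · 11/17 = 77/306.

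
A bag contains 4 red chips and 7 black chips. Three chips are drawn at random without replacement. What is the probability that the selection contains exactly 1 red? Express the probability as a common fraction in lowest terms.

28/55

There are C(11,3) = 165 ways to choose 3 from 11.
Selections with exactly 1 red: choose 1 of the 4 red and 2 of the 7 black, C(4,1)·C(7,2) = 4·21 = 84.
Probability = 84/165 = 28/55.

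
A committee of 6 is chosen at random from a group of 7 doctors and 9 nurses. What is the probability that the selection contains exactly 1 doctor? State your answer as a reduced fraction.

63/572

There are C(16,6) = 8008 ways to choose 6 from 16.
Selections with exactly 1 doctor: choose 1 of the 7 doctors and 5 of the 9 nurses, C(7,1)·C(9,5) = 7·126 = 882.
Probability = 882/8008 = 63/572.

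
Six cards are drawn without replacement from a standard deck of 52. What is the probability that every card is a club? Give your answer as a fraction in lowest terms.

There are C(52,6) = 20358520 possible 6-card hands.
Hands that are all clubs: C(13,6) = 1716.
Probability = 1716/20358520 = 33/391510.

33/391510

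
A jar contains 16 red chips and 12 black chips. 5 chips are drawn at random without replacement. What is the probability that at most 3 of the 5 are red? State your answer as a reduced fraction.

11/15

Total selections: C(28,5) = 98280.
Count the complement (more than 3 red): C(16,4)·C(12,1) + C(16,5)·C(12,0) = 21840 + 4368 = 26208.
Probability = 1 − 26208/98280 = 72072/98280 = 11/15.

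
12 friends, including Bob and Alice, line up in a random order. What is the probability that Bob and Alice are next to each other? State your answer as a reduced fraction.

1/6

There are 12! = 479001600 arrangements.
Treat Bob and Alice as a block: 11! arrangements of the blocks × 2 orders within the block = 2·39916800 = 79833600.
Probability = 79833600/479001600 = 1/6.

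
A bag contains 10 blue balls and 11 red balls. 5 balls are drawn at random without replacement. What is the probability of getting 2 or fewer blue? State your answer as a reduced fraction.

1243/2261

Total selections: C(21,5) = 20349.
Favorable selections (2 or fewer blue): C(10,0)·C(11,5) + C(10,1)·C(11,4) + C(10,2)·C(11,3) = 462 + 3300 + 7425 = 11187.
Probability = 11187/20349 = 1243/2261.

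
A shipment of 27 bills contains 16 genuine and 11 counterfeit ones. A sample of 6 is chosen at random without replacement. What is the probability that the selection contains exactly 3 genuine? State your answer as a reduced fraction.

280/897

Total number of selections: C(27,6) = 296010.
Selections with exactly 3 genuine: choose 3 of the 16 genuine and 3 of the 11 counterfeit, C(16,3)·C(11,3) = 560·165 = 92400.
Probability = 92400/296010 = 280/897.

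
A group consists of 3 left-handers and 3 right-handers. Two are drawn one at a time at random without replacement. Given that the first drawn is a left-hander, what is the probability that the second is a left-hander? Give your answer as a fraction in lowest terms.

After removing one left-hander, 5 remain: 2 left-handers and 3 right-handers.
So the probability the next is a left-hander is 2/5.

2/5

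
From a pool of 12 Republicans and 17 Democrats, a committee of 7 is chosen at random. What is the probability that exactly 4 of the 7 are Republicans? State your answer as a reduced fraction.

1870/8671

There are C(29,7) = 1560780 ways to choose 7 from 29.
Selections with exactly 4 Republicans: choose 4 of the 12 Republicans and 3 of the 17 Democrats, C(12,4)·C(17,3) = 495·680 = 336600.
Probability = 336600/1560780 = 1870/8671.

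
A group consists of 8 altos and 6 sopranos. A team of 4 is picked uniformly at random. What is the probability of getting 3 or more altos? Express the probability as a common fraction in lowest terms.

Total selections: C(14,4) = 1001.
Favorable selections (3 or more altos): C(8,3)·C(6,1) + C(8,4)·C(6,0) = 336 + 70 = 406.
Probability = 406/1001 = 58/143.

58/143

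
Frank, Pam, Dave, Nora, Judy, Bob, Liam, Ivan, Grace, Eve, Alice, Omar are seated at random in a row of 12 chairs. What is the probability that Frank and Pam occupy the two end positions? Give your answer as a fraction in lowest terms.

There are 12! = 479001600 arrangements.
Place Frank and Pam at the ends in 2 ways, arrange the remaining 10 in 10! = 3628800 ways: 2·3628800 = 7257600.
Probability = 7257600/479001600 = 1/66.

1/66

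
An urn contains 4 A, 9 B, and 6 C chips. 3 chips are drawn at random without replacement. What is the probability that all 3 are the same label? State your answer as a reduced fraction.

36/323

There are C(19,3) = 969 ways to draw 3 chips.
All same label: C(4,3) + C(9,3) + C(6,3) = 4 + 84 + 20 = 108.
Probability = 108/969 = 36/323.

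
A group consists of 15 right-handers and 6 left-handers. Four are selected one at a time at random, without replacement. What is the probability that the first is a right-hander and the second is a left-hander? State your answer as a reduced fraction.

3/14

Multiply the conditional probabilities at each draw: 15/21 · 6/20 = 90/420 = 3/14.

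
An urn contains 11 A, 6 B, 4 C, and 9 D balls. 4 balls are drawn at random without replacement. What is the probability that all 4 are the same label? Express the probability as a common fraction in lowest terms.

There are C(30,4) = 27405 ways to draw 4 balls.
All same label: C(11,4) + C(6,4) + C(4,4) + C(9,4) = 330 + 15 + 1 + 126 = 472.
Probability = 472/27405.

472/27405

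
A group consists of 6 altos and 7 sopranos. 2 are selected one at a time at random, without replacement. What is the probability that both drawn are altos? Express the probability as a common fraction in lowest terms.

Multiply the conditional probabilities at each draw: 6/13 · 5/12 = 30/156 = 5/26.

5/26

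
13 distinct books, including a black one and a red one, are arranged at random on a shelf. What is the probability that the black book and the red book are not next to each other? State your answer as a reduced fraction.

11/13

There are 13! = 6227020800 arrangements.
Arrangements with the black book and the red book adjacent: 2·12! = 958003200.
So not adjacent: 6227020800 − 958003200 = 5269017600, probability 5269017600/6227020800 = 11/13.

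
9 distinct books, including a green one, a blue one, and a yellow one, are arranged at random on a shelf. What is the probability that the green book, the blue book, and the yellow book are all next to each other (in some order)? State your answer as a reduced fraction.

1/12

There are 9! = 362880 arrangements.
Treat the three as one block: 7! placements × 3! orders within the block = 5040·6 = 30240.
Probability = 30240/362880 = 1/12.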